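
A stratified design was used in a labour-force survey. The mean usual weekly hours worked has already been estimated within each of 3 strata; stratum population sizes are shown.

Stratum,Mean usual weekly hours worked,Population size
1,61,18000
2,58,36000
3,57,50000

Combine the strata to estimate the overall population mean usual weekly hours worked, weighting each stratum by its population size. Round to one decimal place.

Σ Nₕ·x̄ₕ = 61×18000 + 58×36000 + 57×50000
  = 1098000 + 2088000 + 2850000 = 6036000
Σ Nₕ = 18000 + 36000 + 50000 = 104000
Overall mean = 6036000 / 104000 = 58.038462

58.0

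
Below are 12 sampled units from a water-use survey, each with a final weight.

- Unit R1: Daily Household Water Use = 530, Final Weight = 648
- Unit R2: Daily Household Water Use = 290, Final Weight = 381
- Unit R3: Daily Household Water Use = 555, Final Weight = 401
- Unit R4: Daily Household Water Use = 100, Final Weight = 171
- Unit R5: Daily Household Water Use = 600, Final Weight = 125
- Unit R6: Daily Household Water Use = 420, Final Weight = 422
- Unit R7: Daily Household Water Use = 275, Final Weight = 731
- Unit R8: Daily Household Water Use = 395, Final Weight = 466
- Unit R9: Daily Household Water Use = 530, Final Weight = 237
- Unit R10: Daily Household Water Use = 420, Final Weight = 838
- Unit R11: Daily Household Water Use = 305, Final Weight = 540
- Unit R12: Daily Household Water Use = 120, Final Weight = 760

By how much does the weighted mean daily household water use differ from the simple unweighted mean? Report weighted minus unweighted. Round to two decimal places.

-17.43

Unweighted sum = 4540
Unweighted mean = 4540 / 12 = 378.33333
Weighted sum = 530×648 + 290×381 + 555×401 + 100×171 + 600×125 + 420×422 + 275×731 + 395×466 + 530×237 + 420×838 + 305×540 + 120×760
  = 343440 + 110490 + 222555 + 17100 + 75000 + 177240 + 201025 + 184070 + 125610 + 351960 + 164700 + 91200 = 2064390
Sum of weights = 648 + 381 + 401 + 171 + 125 + 422 + 731 + 466 + 237 + 838 + 540 + 760 = 5720
Weighted mean = 2064390 / 5720 = 360.90734
Difference (weighted minus unweighted) = -17.425991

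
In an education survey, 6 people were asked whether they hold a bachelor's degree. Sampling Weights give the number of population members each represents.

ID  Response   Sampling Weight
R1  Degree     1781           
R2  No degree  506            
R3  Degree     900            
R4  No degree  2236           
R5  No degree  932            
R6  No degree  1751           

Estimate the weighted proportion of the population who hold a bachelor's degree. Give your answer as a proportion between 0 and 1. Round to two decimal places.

0.33

Sum of weights for 'Degree' = 1781 + 900 = 2681
Total weight = 1781 + 506 + 900 + 2236 + 932 + 1751 = 8106
Weighted proportion = 2681 / 8106 = 0.33074266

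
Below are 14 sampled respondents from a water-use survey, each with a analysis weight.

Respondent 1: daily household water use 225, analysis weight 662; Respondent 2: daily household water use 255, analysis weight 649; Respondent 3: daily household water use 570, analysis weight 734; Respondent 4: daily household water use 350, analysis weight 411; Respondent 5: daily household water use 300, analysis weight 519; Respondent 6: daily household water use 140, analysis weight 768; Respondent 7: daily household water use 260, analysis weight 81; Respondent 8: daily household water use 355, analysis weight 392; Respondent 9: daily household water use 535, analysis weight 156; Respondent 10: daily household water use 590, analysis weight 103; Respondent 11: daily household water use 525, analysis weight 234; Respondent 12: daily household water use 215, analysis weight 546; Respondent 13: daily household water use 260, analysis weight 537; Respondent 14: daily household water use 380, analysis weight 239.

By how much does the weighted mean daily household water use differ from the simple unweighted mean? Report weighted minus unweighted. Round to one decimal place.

-36.8

Unweighted sum = 4960
Unweighted mean = 4960 / 14 = 354.28571
Weighted sum = 1915025
Sum of weights = 6031
Weighted mean = 1915025 / 6031 = 317.53026
Difference (weighted minus unweighted) = -36.755454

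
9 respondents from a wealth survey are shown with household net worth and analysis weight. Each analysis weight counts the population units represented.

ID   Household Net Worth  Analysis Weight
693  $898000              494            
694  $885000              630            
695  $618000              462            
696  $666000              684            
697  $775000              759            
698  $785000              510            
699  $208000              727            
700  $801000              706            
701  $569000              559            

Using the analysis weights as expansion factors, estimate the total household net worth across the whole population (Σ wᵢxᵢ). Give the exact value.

Weighted total = 898000×494 + 885000×630 + 618000×462 + 666000×684 + 775000×759 + 785000×510 + 208000×727 + 801000×706 + 569000×559
  = 3765590000

3765590000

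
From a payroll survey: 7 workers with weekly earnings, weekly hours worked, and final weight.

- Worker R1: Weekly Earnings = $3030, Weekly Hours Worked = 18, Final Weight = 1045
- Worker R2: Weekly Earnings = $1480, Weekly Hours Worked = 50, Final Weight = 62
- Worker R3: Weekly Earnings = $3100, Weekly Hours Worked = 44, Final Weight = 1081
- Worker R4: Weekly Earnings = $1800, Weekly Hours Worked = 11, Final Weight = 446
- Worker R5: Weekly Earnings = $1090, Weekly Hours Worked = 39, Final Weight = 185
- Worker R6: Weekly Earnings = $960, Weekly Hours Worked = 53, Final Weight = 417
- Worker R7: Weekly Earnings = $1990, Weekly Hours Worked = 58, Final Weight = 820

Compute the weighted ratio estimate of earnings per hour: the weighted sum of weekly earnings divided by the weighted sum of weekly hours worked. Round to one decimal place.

Σ wᵢ·y = 3030×1045 + 1480×62 + 3100×1081 + 1800×446 + 1090×185 + 960×417 + 1990×820
  = 9645780
Σ wᵢ·x = 18×1045 + 50×62 + 44×1081 + 11×446 + 39×185 + 53×417 + 58×820
  = 18810 + 3100 + 47564 + 4906 + 7215 + 22101 + 47560 = 151256
Ratio = 9645780 / 151256 = 63.771222

63.8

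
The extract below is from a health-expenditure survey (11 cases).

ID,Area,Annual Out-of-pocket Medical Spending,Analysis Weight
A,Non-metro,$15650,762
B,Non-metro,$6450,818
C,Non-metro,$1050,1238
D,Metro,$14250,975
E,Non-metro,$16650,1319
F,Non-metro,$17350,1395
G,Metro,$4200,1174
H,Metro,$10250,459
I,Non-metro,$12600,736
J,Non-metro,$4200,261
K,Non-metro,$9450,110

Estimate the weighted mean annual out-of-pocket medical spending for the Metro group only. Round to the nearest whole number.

Metro rows: D, G, H
Weighted sum = 14250×975 + 4200×1174 + 10250×459
  = 13893750 + 4930800 + 4704750 = 23529300
Sum of weights = 975 + 1174 + 459 = 2608
Weighted mean = 23529300 / 2608 = 9021.9709

9022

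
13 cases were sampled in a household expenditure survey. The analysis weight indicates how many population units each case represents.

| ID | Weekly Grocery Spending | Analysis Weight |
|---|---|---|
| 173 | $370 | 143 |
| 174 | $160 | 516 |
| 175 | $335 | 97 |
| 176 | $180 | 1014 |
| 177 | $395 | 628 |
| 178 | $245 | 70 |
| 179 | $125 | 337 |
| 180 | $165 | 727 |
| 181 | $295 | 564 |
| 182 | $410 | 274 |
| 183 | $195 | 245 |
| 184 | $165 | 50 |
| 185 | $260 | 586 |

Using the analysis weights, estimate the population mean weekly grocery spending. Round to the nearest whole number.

241

Weighted sum = 1264880
Sum of weights = 5251
Weighted mean = 1264880 / 5251 = 240.88364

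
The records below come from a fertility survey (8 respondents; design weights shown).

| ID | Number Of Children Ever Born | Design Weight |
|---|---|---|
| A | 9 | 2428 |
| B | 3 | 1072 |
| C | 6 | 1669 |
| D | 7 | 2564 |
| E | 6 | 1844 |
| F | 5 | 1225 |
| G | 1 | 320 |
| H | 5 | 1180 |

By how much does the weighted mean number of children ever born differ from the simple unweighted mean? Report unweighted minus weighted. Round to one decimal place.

Unweighted sum = 9 + 3 + 6 + 7 + 6 + 5 + 1 + 5 = 42
Unweighted mean = 42 / 8 = 5.25
Weighted sum = 9×2428 + 3×1072 + 6×1669 + 7×2564 + 6×1844 + 5×1225 + 1×320 + 5×1180
  = 21852 + 3216 + 10014 + 17948 + 11064 + 6125 + 320 + 5900 = 76439
Sum of weights = 12302
Weighted mean = 76439 / 12302 = 6.2135425
Difference (unweighted minus weighted) = -0.96354251

-1.0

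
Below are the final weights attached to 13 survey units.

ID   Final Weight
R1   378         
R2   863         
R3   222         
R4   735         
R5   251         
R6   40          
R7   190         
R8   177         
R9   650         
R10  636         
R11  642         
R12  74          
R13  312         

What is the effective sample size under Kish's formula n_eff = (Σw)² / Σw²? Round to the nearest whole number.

9

Σ wᵢ = 5170
Σ wᵢ² = 2951172
n_eff = 5170² / 2951172 = 26728900 / 2951172 = 9.0570458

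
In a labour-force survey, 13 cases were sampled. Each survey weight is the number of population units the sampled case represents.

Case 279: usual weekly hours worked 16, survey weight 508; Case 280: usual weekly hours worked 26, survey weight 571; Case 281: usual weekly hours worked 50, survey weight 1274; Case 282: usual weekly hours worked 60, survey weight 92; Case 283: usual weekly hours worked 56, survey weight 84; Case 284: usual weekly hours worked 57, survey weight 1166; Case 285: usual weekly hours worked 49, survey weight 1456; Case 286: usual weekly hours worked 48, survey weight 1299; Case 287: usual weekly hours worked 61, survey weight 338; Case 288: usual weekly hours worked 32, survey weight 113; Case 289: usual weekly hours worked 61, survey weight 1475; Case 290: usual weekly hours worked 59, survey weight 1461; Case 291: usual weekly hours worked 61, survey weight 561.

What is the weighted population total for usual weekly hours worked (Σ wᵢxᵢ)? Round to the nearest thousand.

532000

Weighted total = 531685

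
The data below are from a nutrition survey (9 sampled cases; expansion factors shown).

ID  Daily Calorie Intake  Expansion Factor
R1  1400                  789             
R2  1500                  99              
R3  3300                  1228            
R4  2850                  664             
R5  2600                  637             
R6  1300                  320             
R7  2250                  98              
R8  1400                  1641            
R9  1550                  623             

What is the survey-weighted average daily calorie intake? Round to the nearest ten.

Weighted sum = 1400×789 + 1500×99 + 3300×1228 + 2850×664 + 2600×637 + 1300×320 + 2250×98 + 1400×1641 + 1550×623
  = 12753650
Sum of weights = 789 + 99 + 1228 + 664 + 637 + 320 + 98 + 1641 + 623 = 6099
Weighted mean = 12753650 / 6099 = 2091.1051

2090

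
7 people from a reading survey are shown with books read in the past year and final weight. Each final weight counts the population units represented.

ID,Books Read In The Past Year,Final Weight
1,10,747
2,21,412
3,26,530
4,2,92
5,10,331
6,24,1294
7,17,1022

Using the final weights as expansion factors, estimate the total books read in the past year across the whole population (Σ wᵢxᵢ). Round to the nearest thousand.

82000

Weighted total = 10×747 + 21×412 + 26×530 + 2×92 + 10×331 + 24×1294 + 17×1022
  = 7470 + 8652 + 13780 + 184 + 3310 + 31056 + 17374 = 81826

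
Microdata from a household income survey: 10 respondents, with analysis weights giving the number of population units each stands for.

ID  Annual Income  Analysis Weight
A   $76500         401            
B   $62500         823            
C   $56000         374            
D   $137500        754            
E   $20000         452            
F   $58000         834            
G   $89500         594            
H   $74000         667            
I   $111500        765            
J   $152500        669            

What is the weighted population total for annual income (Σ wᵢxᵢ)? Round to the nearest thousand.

553986000

Weighted total = 76500×401 + 62500×823 + 56000×374 + 137500×754 + 20000×452 + 58000×834 + 89500×594 + 74000×667 + 111500×765 + 152500×669
  = 30676500 + 51437500 + 20944000 + 103675000 + 9040000 + 48372000 + 53163000 + 49358000 + 85297500 + 102022500 = 553986000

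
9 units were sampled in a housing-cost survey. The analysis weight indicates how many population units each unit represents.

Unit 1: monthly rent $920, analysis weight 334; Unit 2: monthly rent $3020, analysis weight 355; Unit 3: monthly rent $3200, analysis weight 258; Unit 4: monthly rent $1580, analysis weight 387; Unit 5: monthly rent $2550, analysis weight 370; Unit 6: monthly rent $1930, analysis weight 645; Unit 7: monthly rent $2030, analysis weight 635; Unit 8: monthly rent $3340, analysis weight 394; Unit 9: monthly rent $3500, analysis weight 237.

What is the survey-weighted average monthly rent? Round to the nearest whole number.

2335

Weighted sum = 920×334 + 3020×355 + 3200×258 + 1580×387 + 2550×370 + 1930×645 + 2030×635 + 3340×394 + 3500×237
  = 307280 + 1072100 + 825600 + 611460 + 943500 + 1244850 + 1289050 + 1315960 + 829500 = 8439300
Sum of weights = 334 + 355 + 258 + 387 + 370 + 645 + 635 + 394 + 237 = 3615
Weighted mean = 8439300 / 3615 = 2334.5228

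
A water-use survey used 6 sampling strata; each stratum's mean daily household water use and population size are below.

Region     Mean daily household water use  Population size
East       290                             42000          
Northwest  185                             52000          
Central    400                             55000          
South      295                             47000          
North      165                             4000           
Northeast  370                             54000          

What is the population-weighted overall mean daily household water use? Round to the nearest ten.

Σ Nₕ·x̄ₕ = 290×42000 + 185×52000 + 400×55000 + 295×47000 + 165×4000 + 370×54000
  = 12180000 + 9620000 + 22000000 + 13865000 + 660000 + 19980000 = 78305000
Σ Nₕ = 254000
Overall mean = 78305000 / 254000 = 308.2874

310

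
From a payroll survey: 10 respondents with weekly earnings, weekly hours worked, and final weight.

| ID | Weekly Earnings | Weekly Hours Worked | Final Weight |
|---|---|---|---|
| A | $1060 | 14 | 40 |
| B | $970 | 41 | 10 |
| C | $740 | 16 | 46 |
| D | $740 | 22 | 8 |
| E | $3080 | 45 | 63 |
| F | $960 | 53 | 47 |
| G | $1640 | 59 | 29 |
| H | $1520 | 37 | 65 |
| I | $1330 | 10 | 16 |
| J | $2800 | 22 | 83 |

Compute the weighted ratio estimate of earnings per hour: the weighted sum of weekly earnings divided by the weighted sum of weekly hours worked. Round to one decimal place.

54.9

Σ wᵢ·y = 1060×40 + 970×10 + 740×46 + 740×8 + 3080×63 + 960×47 + 1640×29 + 1520×65 + 1330×16 + 2800×83
  = 42400 + 9700 + 34040 + 5920 + 194040 + 45120 + 47560 + 98800 + 21280 + 232400 = 731260
Σ wᵢ·x = 14×40 + 41×10 + 16×46 + 22×8 + 45×63 + 53×47 + 59×29 + 37×65 + 10×16 + 22×83
  = 560 + 410 + 736 + 176 + 2835 + 2491 + 1711 + 2405 + 160 + 1826 = 13310
Ratio = 731260 / 13310 = 54.940646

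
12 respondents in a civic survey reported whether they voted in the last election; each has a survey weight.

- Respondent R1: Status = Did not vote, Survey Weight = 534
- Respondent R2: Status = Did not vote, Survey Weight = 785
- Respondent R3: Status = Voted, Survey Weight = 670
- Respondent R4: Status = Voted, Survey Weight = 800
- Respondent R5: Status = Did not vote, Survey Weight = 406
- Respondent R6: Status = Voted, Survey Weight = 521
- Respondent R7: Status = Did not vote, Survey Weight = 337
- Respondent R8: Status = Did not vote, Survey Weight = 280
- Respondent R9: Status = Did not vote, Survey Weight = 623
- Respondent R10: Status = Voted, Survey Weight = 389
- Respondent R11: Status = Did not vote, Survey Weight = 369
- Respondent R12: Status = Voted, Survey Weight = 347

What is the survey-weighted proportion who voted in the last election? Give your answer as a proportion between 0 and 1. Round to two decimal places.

Sum of weights for 'Voted' = 670 + 800 + 521 + 389 + 347 = 2727
Total weight = 534 + 785 + 670 + 800 + 406 + 521 + 337 + 280 + 623 + 389 + 369 + 347 = 6061
Weighted proportion = 2727 / 6061 = 0.44992575

0.45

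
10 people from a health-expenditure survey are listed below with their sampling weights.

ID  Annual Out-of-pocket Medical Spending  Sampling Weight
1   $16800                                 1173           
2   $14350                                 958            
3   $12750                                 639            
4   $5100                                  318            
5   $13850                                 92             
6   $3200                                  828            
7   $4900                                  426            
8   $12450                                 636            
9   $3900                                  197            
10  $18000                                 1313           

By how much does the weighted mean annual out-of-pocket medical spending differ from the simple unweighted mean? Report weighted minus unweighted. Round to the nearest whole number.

Unweighted sum = 16800 + 14350 + 12750 + 5100 + 13850 + 3200 + 4900 + 12450 + 3900 + 18000 = 105300
Unweighted mean = 105300 / 10 = 10530
Weighted sum = 16800×1173 + 14350×958 + 12750×639 + 5100×318 + 13850×92 + 3200×828 + 4900×426 + 12450×636 + 3900×197 + 18000×1313
  = 19706400 + 13747300 + 8147250 + 1621800 + 1274200 + 2649600 + 2087400 + 7918200 + 768300 + 23634000 = 81554450
Sum of weights = 6580
Weighted mean = 81554450 / 6580 = 12394.293
Difference (weighted minus unweighted) = 1864.2933

1864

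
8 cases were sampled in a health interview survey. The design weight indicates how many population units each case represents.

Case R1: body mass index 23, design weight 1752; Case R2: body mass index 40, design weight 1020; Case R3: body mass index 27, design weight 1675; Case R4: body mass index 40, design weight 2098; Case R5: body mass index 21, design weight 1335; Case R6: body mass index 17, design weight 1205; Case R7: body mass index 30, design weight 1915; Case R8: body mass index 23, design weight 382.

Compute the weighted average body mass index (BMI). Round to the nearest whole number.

29

Weighted sum = 23×1752 + 40×1020 + 27×1675 + 40×2098 + 21×1335 + 17×1205 + 30×1915 + 23×382
  = 40296 + 40800 + 45225 + 83920 + 28035 + 20485 + 57450 + 8786 = 324997
Sum of weights = 1752 + 1020 + 1675 + 2098 + 1335 + 1205 + 1915 + 382 = 11382
Weighted mean = 324997 / 11382 = 28.553593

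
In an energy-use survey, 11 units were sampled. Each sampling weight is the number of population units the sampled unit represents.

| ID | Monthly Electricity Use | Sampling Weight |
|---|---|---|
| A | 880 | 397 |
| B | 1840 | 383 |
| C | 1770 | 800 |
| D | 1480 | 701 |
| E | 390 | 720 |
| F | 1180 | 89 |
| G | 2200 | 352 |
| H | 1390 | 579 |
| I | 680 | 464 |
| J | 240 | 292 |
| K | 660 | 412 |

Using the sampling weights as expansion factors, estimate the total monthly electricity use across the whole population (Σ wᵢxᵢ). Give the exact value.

Weighted total = 880×397 + 1840×383 + 1770×800 + 1480×701 + 390×720 + 1180×89 + 2200×352 + 1390×579 + 680×464 + 240×292 + 660×412
  = 349360 + 704720 + 1416000 + 1037480 + 280800 + 105020 + 774400 + 804810 + 315520 + 70080 + 271920 = 6130110

6130110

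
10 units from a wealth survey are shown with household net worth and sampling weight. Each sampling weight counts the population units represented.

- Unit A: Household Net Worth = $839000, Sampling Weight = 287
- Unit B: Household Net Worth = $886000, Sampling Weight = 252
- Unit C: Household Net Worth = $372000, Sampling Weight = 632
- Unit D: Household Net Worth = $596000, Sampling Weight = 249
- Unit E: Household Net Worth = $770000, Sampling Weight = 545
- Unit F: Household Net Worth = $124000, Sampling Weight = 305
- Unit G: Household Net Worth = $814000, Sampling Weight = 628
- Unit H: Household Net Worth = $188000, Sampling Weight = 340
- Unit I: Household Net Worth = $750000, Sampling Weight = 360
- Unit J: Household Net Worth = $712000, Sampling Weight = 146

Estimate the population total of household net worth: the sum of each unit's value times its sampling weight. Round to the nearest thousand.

Weighted total = 839000×287 + 886000×252 + 372000×632 + 596000×249 + 770000×545 + 124000×305 + 814000×628 + 188000×340 + 750000×360 + 712000×146
  = 2254107000

2254107000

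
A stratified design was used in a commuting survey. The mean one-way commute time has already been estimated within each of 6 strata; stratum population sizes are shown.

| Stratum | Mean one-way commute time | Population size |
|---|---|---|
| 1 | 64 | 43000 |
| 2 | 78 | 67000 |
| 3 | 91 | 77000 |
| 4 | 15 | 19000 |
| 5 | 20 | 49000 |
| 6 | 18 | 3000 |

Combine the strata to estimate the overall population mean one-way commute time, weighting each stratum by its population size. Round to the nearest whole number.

63

Σ Nₕ·x̄ₕ = 64×43000 + 78×67000 + 91×77000 + 15×19000 + 20×49000 + 18×3000
  = 16304000
Σ Nₕ = 43000 + 67000 + 77000 + 19000 + 49000 + 3000 = 258000
Overall mean = 16304000 / 258000 = 63.193798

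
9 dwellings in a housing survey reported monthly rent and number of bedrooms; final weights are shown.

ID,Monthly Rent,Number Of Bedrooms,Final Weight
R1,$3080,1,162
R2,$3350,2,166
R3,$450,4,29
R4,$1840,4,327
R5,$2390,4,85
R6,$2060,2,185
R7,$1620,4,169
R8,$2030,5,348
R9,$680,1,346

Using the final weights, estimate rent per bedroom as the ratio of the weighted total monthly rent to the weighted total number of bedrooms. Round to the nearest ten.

640

Σ wᵢ·y = 3080×162 + 3350×166 + 450×29 + 1840×327 + 2390×85 + 2060×185 + 1620×169 + 2030×348 + 680×346
  = 498960 + 556100 + 13050 + 601680 + 203150 + 381100 + 273780 + 706440 + 235280 = 3469540
Σ wᵢ·x = 1×162 + 2×166 + 4×29 + 4×327 + 4×85 + 2×185 + 4×169 + 5×348 + 1×346
  = 162 + 332 + 116 + 1308 + 340 + 370 + 676 + 1740 + 346 = 5390
Ratio = 3469540 / 5390 = 643.69944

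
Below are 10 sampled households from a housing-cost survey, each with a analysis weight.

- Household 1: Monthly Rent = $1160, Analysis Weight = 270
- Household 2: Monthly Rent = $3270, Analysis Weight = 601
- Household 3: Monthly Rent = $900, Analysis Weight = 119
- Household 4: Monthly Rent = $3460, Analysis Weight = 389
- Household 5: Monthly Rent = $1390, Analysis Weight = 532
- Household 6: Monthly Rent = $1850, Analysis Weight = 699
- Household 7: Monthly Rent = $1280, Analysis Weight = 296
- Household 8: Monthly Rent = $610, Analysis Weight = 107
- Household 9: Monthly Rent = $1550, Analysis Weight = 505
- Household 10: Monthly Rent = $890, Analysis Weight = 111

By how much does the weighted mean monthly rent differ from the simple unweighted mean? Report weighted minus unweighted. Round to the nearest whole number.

318

Unweighted sum = 16360
Unweighted mean = 16360 / 10 = 1636
Weighted sum = 1160×270 + 3270×601 + 900×119 + 3460×389 + 1390×532 + 1850×699 + 1280×296 + 610×107 + 1550×505 + 890×111
  = 313200 + 1965270 + 107100 + 1345940 + 739480 + 1293150 + 378880 + 65270 + 782750 + 98790 = 7089830
Sum of weights = 270 + 601 + 119 + 389 + 532 + 699 + 296 + 107 + 505 + 111 = 3629
Weighted mean = 7089830 / 3629 = 1953.6594
Difference (weighted minus unweighted) = 317.65941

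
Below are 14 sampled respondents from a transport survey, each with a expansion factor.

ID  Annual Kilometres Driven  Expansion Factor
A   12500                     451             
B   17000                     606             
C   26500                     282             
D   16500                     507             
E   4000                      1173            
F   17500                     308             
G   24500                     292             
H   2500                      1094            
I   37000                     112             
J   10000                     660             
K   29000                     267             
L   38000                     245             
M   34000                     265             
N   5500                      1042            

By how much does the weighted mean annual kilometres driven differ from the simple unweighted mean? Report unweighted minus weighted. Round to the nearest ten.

6700

Unweighted sum = 274500
Unweighted mean = 274500 / 14 = 19607.143
Weighted sum = 94287000
Sum of weights = 7304
Weighted mean = 94287000 / 7304 = 12908.954
Difference (unweighted minus weighted) = 6698.1889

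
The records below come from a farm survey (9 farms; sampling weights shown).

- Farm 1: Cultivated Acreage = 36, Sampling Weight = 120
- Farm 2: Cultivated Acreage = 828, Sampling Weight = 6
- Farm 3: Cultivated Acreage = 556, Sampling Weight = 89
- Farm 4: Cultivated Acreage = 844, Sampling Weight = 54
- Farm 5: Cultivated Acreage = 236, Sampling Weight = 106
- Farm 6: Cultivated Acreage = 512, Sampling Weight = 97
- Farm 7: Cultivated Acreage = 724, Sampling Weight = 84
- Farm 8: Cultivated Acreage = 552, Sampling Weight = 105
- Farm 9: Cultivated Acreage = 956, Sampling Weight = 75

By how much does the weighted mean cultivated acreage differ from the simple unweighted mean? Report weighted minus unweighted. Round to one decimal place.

Unweighted sum = 36 + 828 + 556 + 844 + 236 + 512 + 724 + 552 + 956 = 5244
Unweighted mean = 5244 / 9 = 582.66667
Weighted sum = 36×120 + 828×6 + 556×89 + 844×54 + 236×106 + 512×97 + 724×84 + 552×105 + 956×75
  = 369504
Sum of weights = 736
Weighted mean = 369504 / 736 = 502.04348
Difference (weighted minus unweighted) = -80.623188

-80.6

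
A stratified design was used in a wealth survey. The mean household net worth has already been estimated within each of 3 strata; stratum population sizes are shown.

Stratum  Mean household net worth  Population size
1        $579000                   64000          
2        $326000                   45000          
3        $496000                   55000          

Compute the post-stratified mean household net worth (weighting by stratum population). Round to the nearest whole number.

Σ Nₕ·x̄ₕ = 579000×64000 + 326000×45000 + 496000×55000
  = 79006000000
Σ Nₕ = 64000 + 45000 + 55000 = 164000
Overall mean = 79006000000 / 164000 = 481743.9

481744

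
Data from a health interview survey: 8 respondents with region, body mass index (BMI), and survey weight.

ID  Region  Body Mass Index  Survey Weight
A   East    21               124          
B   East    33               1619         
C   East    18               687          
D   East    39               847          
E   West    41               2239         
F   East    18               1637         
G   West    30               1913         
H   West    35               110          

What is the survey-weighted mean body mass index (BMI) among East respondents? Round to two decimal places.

26.64

East rows: A, B, C, D, F
Weighted sum = 130896
Sum of weights = 124 + 1619 + 687 + 847 + 1637 = 4914
Weighted mean = 130896 / 4914 = 26.637363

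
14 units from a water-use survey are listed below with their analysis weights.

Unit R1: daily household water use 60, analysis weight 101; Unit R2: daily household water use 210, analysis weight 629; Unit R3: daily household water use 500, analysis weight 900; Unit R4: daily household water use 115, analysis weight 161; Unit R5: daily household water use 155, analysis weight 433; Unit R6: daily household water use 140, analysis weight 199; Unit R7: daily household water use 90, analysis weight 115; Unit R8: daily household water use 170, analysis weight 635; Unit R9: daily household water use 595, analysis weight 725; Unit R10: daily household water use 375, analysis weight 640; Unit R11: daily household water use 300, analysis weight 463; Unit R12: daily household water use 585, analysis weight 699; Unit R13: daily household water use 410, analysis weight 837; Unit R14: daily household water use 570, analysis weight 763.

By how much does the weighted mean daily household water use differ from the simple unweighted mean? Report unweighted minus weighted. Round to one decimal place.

-80.6

Unweighted sum = 4275
Unweighted mean = 4275 / 14 = 305.35714
Weighted sum = 2817210
Sum of weights = 7300
Weighted mean = 2817210 / 7300 = 385.91918
Difference (unweighted minus weighted) = -80.562035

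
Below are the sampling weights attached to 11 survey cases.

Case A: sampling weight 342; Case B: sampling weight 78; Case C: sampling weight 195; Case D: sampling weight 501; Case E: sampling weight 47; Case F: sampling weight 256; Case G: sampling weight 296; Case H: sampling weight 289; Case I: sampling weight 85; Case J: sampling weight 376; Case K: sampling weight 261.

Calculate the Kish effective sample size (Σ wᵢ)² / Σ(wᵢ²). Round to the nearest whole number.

Σ wᵢ = 342 + 78 + 195 + 501 + 47 + 256 + 296 + 289 + 85 + 376 + 261 = 2726
Σ wᵢ² = 867678
n_eff = 2726² / 867678 = 7431076 / 867678 = 8.5643246

9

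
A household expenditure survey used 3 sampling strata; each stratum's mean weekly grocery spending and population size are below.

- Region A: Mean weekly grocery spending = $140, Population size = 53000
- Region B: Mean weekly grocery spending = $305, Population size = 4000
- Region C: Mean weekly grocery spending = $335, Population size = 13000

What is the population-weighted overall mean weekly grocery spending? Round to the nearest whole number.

186

Σ Nₕ·x̄ₕ = 140×53000 + 305×4000 + 335×13000
  = 7420000 + 1220000 + 4355000 = 12995000
Σ Nₕ = 53000 + 4000 + 13000 = 70000
Overall mean = 12995000 / 70000 = 185.64286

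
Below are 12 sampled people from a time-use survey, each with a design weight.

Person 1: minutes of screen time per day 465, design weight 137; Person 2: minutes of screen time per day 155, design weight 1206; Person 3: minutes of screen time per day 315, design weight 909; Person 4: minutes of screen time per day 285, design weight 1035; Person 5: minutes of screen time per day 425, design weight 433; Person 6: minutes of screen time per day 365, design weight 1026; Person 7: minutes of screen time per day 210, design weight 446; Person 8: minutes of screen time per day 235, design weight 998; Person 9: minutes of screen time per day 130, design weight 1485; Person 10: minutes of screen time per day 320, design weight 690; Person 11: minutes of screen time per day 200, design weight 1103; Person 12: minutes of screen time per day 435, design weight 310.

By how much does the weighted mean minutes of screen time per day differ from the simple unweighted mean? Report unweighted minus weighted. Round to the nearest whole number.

41

Unweighted sum = 465 + 155 + 315 + 285 + 425 + 365 + 210 + 235 + 130 + 320 + 200 + 435 = 3540
Unweighted mean = 3540 / 12 = 295
Weighted sum = 2487950
Sum of weights = 137 + 1206 + 909 + 1035 + 433 + 1026 + 446 + 998 + 1485 + 690 + 1103 + 310 = 9778
Weighted mean = 2487950 / 9778 = 254.44365
Difference (unweighted minus weighted) = 40.556351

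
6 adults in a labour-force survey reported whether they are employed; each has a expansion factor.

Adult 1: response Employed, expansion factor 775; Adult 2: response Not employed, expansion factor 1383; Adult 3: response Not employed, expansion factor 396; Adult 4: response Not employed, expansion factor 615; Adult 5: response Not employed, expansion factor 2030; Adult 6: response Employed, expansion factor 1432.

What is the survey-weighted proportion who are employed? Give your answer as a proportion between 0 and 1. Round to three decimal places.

0.333

Sum of weights for 'Employed' = 775 + 1432 = 2207
Total weight = 775 + 1383 + 396 + 615 + 2030 + 1432 = 6631
Weighted proportion = 2207 / 6631 = 0.33283064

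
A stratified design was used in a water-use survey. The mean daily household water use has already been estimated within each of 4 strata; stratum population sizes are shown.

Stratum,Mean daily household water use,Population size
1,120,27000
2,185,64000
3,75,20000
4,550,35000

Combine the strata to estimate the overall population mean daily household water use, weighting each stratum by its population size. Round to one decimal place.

Σ Nₕ·x̄ₕ = 120×27000 + 185×64000 + 75×20000 + 550×35000
  = 3240000 + 11840000 + 1500000 + 19250000 = 35830000
Σ Nₕ = 27000 + 64000 + 20000 + 35000 = 146000
Overall mean = 35830000 / 146000 = 245.41096

245.4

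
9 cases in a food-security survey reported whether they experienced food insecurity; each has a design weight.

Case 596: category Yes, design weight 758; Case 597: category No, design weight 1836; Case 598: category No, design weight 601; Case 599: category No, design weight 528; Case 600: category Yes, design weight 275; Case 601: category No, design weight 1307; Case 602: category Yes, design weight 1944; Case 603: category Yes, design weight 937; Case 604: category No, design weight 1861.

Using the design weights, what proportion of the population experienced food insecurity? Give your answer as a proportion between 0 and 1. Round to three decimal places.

0.390

Sum of weights for 'Yes' = 758 + 275 + 1944 + 937 = 3914
Total weight = 758 + 1836 + 601 + 528 + 275 + 1307 + 1944 + 937 + 1861 = 10047
Weighted proportion = 3914 / 10047 = 0.38956903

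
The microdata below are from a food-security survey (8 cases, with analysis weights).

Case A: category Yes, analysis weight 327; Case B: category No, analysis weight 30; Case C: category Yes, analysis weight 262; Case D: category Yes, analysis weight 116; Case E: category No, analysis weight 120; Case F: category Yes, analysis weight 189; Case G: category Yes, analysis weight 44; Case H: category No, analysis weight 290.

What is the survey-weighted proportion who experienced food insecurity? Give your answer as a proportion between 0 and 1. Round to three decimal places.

0.681

Sum of weights for 'Yes' = 327 + 262 + 116 + 189 + 44 = 938
Total weight = 327 + 30 + 262 + 116 + 120 + 189 + 44 + 290 = 1378
Weighted proportion = 938 / 1378 = 0.68069666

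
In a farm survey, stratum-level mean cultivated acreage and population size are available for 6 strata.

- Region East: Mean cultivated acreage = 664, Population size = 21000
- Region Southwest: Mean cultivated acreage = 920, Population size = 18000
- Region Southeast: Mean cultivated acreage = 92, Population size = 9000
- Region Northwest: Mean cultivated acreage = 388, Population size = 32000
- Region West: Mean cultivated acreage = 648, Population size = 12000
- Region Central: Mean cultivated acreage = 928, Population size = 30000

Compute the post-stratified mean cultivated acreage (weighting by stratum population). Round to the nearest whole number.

Σ Nₕ·x̄ₕ = 664×21000 + 920×18000 + 92×9000 + 388×32000 + 648×12000 + 928×30000
  = 13944000 + 16560000 + 828000 + 12416000 + 7776000 + 27840000 = 79364000
Σ Nₕ = 122000
Overall mean = 79364000 / 122000 = 650.52459

651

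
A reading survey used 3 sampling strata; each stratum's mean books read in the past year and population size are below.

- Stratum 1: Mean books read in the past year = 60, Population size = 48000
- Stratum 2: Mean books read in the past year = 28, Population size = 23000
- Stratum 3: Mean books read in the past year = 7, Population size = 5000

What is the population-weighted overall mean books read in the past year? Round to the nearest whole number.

47

Σ Nₕ·x̄ₕ = 60×48000 + 28×23000 + 7×5000
  = 2880000 + 644000 + 35000 = 3559000
Σ Nₕ = 48000 + 23000 + 5000 = 76000
Overall mean = 3559000 / 76000 = 46.828947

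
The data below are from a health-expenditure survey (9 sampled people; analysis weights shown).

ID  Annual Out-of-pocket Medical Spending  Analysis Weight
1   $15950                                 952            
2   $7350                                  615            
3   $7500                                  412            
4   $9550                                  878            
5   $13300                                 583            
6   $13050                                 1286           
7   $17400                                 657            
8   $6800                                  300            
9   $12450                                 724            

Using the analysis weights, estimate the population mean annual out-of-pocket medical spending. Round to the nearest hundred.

Weighted sum = 15950×952 + 7350×615 + 7500×412 + 9550×878 + 13300×583 + 13050×1286 + 17400×657 + 6800×300 + 12450×724
  = 78201350
Sum of weights = 952 + 615 + 412 + 878 + 583 + 1286 + 657 + 300 + 724 = 6407
Weighted mean = 78201350 / 6407 = 12205.611

12200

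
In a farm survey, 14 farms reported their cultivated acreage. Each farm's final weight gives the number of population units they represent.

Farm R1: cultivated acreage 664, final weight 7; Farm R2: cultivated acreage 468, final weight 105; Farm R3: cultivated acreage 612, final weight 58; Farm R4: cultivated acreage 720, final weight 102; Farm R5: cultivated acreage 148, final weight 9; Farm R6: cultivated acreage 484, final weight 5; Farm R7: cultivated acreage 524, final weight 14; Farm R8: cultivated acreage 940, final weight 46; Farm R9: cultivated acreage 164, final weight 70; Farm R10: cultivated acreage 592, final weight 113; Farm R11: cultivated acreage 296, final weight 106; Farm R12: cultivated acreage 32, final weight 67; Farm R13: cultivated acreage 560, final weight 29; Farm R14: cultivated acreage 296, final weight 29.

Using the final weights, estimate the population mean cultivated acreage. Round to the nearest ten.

Weighted sum = 353772
Sum of weights = 760
Weighted mean = 353772 / 760 = 465.48947

470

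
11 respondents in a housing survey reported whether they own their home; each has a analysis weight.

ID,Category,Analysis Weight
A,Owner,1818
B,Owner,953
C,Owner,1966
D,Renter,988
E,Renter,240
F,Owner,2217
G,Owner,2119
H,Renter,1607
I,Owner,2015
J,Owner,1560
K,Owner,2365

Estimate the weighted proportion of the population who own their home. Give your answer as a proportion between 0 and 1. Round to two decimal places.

0.84

Sum of weights for 'Owner' = 1818 + 953 + 1966 + 2217 + 2119 + 2015 + 1560 + 2365 = 15013
Total weight = 1818 + 953 + 1966 + 988 + 240 + 2217 + 2119 + 1607 + 2015 + 1560 + 2365 = 17848
Weighted proportion = 15013 / 17848 = 0.84115867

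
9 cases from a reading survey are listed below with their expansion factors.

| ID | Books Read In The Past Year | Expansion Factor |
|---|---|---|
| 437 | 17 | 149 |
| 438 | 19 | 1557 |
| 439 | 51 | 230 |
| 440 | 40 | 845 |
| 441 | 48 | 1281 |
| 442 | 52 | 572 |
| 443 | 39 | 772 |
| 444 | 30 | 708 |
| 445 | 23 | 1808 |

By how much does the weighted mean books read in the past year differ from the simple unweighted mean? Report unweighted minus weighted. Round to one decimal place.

Unweighted sum = 319
Unweighted mean = 319 / 9 = 35.444444
Weighted sum = 17×149 + 19×1557 + 51×230 + 40×845 + 48×1281 + 52×572 + 39×772 + 30×708 + 23×1808
  = 2533 + 29583 + 11730 + 33800 + 61488 + 29744 + 30108 + 21240 + 41584 = 261810
Sum of weights = 7922
Weighted mean = 261810 / 7922 = 33.048473
Difference (unweighted minus weighted) = 2.3959718

2.4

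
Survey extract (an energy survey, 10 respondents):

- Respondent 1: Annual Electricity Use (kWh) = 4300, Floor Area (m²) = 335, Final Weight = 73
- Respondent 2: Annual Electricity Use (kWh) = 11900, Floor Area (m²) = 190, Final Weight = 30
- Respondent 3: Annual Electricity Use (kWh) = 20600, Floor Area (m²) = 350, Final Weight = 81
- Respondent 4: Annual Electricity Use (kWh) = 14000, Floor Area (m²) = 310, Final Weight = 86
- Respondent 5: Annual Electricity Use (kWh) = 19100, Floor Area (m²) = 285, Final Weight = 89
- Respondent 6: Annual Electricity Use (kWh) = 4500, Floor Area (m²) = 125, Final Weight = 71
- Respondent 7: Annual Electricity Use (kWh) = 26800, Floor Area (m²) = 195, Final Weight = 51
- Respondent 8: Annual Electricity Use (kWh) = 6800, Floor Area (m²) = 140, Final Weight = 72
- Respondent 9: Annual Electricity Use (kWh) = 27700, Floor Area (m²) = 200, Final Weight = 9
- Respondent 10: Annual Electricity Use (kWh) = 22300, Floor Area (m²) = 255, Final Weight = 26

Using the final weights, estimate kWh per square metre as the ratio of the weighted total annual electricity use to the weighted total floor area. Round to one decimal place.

55.8

Σ wᵢ·y = 4300×73 + 11900×30 + 20600×81 + 14000×86 + 19100×89 + 4500×71 + 26800×51 + 6800×72 + 27700×9 + 22300×26
  = 313900 + 357000 + 1668600 + 1204000 + 1699900 + 319500 + 1366800 + 489600 + 249300 + 579800 = 8248400
Σ wᵢ·x = 335×73 + 190×30 + 350×81 + 310×86 + 285×89 + 125×71 + 195×51 + 140×72 + 200×9 + 255×26
  = 24455 + 5700 + 28350 + 26660 + 25365 + 8875 + 9945 + 10080 + 1800 + 6630 = 147860
Ratio = 8248400 / 147860 = 55.785202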